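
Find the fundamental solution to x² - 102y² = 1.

We seek the smallest positive integers (x, y) with x² - 102y² = 1, i.e., x² = 102y² + 1.
Try successive y values:
y = 1: x² = 102·1² + 1 = 103, not a perfect square
y = 2: x² = 102·2² + 1 = 409, not a perfect square
y = 3: x² = 102·3² + 1 = 919, not a perfect square
... continuing the search (or via continued fractions) ...
y = 10: x² = 102·10² + 1 = 10201, x = 101 ✓

Verify: 101² - 102·10² = 10201 - 10200 = 1 ✓

x = 101, y = 10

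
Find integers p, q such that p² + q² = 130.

We need to find integers p, q > 0 such that p² + q² = 130.
Trying p = 3: q² = 130 - 3² = 130 - 9 = 121
q = 11
Check: 3² + 11² = 9 + 121 = 130 ✓

130 = 3² + 11²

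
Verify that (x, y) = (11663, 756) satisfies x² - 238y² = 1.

Compute x² = 11663² = 136025569
Compute 238y² = 238·756² = 238·571536 = 136025568
x² - 238y² = 136025569 - 136025568 = 1
Since this equals 1, (11663, 756) is a solution.

Yes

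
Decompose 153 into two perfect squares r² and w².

We need to find integers r, w > 0 such that r² + w² = 153.
Trying r = 3: w² = 153 - 3² = 153 - 9 = 144
w = 12
Check: 3² + 12² = 9 + 144 = 153 ✓

153 = 3² + 12²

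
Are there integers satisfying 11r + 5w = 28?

Step 1: Compute gcd(11, 5).
gcd(11, 5) = 1

Step 2: Check divisibility.
Does 1 divide 28? 28 = 1 x 28, so yes.

By the theorem on linear Diophantine equations, 11r + 5w = 28 has integer solutions if and only if gcd(11, 5) divides 28. Since 1 | 28, solutions exist.

Yes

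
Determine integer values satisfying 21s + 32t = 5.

Step 1: Check solvability.
gcd(21, 32) = 1
Since 1 divides 5, solutions exist.

Step 2: Apply extended Euclidean algorithm to find gcd.
We find integers such that 21*x0 + 32*y0 = 1

Step 3: Scale the particular solution.
Multiply by 5/1 = 5:
s = -15, t = 10

Step 4: Verify.
21*(-15) + 32*(10) = 5 = 5 ✓

s = -15, t = 10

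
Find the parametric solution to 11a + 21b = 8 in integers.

Step 1: Compute gcd(11, 21) = 1.
Since 1 divides 8, solutions exist.

Step 2: Find a particular solution using extended Euclidean algorithm.
We get a₀ = 16, b₀ = -8.
Check: 11*16 + 21*-8 = 8 = 8 ✓

Step 3: Write the general solution.
a = 16 + (21/1)t = 16 + 21t
b = -8 - (11/1)t = -8 - 11t
for any integer t.

a = 16 + 21t, b = -8 - 11t for integer t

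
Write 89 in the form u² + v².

We need to find integers u, v > 0 such that u² + v² = 89.
Trying u = 5: v² = 89 - 5² = 89 - 25 = 64
v = 8
Check: 5² + 8² = 25 + 64 = 89 ✓

89 = 5² + 8²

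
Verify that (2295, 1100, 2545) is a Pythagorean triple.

Compute a² + b² = 2295² + 1100² = 5267025 + 1210000 = 6477025
Compute c² = 2545² = 6477025
Since 6477025 = 6477025, confirmed.

Yes, it is a Pythagorean triple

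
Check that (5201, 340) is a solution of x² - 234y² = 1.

Compute x² = 5201² = 27050401
Compute 234y² = 234·340² = 234·115600 = 27050400
x² - 234y² = 27050401 - 27050400 = 1
Since this equals 1, (5201, 340) is a solution.

Yes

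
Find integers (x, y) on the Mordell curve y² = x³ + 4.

Try small integer x values and check whether x³ + 4 is a perfect square.
x = 0: x³ + 4 = 0³ + 4 = 0 + 4 = 4
Is 4 a perfect square? 2² = 4 ✓
So (x, y) = (0, -2) is a solution.

x = 0, y = -2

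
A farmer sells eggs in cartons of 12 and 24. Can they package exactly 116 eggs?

We need non-negative a, b with 12a + 24b = 116.
gcd(12, 24) = 12, and 12 does not divide 116.
No integer solutions exist.

No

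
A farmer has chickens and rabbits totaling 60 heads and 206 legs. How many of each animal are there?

Let c = chickens, r = rabbits.
Heads: c + r = 60
Legs: 2c + 4r = 206
From the first equation, c = 60 - r. Substitute:
2(60 - r) + 4r = 206
120 + 2r = 206
r = (206 - 120)/2 = 43
c = 60 - 43 = 17

Chickens: 17, Rabbits: 43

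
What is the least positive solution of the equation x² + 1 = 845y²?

We need x² = 845y² - 1. Try successive y:
y = 1: x² = 845·1² - 1 = 844, not a perfect square
y = 2: x² = 845·2² - 1 = 3379, not a perfect square
y = 3: x² = 845·3² - 1 = 7604, not a perfect square
...
y = 421: x² = 845·421² - 1 = 149768644 = 12238² ✓
Check: 12238² - 845·421² = 149768644 - 149768645 = -1 ✓

x = 12238, y = 421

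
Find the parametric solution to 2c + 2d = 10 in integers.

Step 1: Compute gcd(2, 2) = 2.
Since 2 divides 10, solutions exist.

Step 2: Find a particular solution using extended Euclidean algorithm.
We get c₀ = 0, d₀ = 5.
Check: 2*0 + 2*5 = 10 = 10 ✓

Step 3: Write the general solution.
c = 0 + (2/2)t = 0 + 1t
d = 5 - (2/2)t = 5 - 1t
for any integer t.

c = 0 + 1t, d = 5 - 1t for integer t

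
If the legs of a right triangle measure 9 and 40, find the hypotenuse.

c² = a² + b² = 9² + 40² = 81 + 1600 = 1681
c = 41

41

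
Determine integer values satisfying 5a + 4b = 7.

Step 1: Check solvability.
gcd(5, 4) = 1
Since 1 divides 7, solutions exist.

Step 2: Apply extended Euclidean algorithm to find gcd.
We find integers such that 5*x0 + 4*y0 = 1

Step 3: Scale the particular solution.
Multiply by 7/1 = 7:
a = 7, b = -7

Step 4: Verify.
5*(7) + 4*(-7) = 7 = 7 ✓

a = 7, b = -7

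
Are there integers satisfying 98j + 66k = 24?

Step 1: Compute gcd(98, 66).
gcd(98, 66) = 2

Step 2: Check divisibility.
Does 2 divide 24? 24 = 2 x 12, so yes.

By the theorem on linear Diophantine equations, 98j + 66k = 24 has integer solutions if and only if gcd(98, 66) divides 24. Since 2 | 24, solutions exist.

Yes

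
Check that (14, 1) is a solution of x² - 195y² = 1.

Compute x² = 14² = 196
Compute 195y² = 195·1² = 195·1 = 195
x² - 195y² = 196 - 195 = 1
Since this equals 1, (14, 1) is a solution.

Yes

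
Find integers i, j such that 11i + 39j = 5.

Step 1: Check solvability.
gcd(11, 39) = 1
Since 1 divides 5, solutions exist.

Step 2: Apply extended Euclidean algorithm to find gcd.
We find integers such that 11*x0 + 39*y0 = 1

Step 3: Scale the particular solution.
Multiply by 5/1 = 5:
i = -35, j = 10

Step 4: Verify.
11*(-35) + 39*(10) = 5 = 5 ✓

i = -35, j = 10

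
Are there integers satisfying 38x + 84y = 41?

Step 1: Compute gcd(38, 84).
gcd(38, 84) = 2

Step 2: Check divisibility.
Does 2 divide 41? 41 = 2 x 20 + 1, so no.

By the theorem on linear Diophantine equations, 38x + 84y = 41 has integer solutions if and only if gcd(38, 84) divides 41. Since 2 does not divide 41, no solutions exist.

No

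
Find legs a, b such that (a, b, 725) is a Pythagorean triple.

We need a² + b² = 725² = 525625.
Trying: 333² + 644² = 110889 + 414736 = 525625 ✓

(333, 644, 725)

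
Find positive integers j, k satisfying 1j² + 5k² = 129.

Try small values of j and check whether (129 - 1j²)/5 is a perfect square.
j = 2: 1·2² = 4, so 5k² = 129 - 4 = 125, giving k² = 25, k = 5.
Check: 1·2² + 5·5² = 4 + 125 = 129 ✓

j = 2, k = 5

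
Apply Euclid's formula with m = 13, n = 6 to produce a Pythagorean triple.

a = m² - n² = 13² - 6² = 169 - 36 = 133
b = 2mn = 2·13·6 = 156
c = m² + n² = 169 + 36 = 205
Verify: 133² + 156² = 17689 + 24336 = 42025 = 205² ✓

(133, 156, 205)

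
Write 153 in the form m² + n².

We need to find integers m, n > 0 such that m² + n² = 153.
Trying m = 3: n² = 153 - 3² = 153 - 9 = 144
n = 12
Check: 3² + 12² = 9 + 144 = 153 ✓

153 = 3² + 12²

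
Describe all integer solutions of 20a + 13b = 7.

Step 1: Compute gcd(20, 13) = 1.
Since 1 divides 7, solutions exist.

Step 2: Find a particular solution using extended Euclidean algorithm.
We get a₀ = 14, b₀ = -21.
Check: 20*14 + 13*-21 = 7 = 7 ✓

Step 3: Write the general solution.
a = 14 + (13/1)t = 14 + 13t
b = -21 - (20/1)t = -21 - 20t
for any integer t.

a = 14 + 13t, b = -21 - 20t for integer t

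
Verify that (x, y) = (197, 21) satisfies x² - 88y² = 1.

Compute x² = 197² = 38809
Compute 88y² = 88·21² = 88·441 = 38808
x² - 88y² = 38809 - 38808 = 1
Since this equals 1, (197, 21) is a solution.

Yes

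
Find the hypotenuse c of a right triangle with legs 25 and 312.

c² = a² + b² = 25² + 312² = 625 + 97344 = 97969
c = 313

313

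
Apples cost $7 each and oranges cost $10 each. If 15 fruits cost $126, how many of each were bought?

Let a = apples, o = oranges.
a + o = 15
7a + 10o = 126
Substitute o = 15 - a:
7a + 10(15 - a) = 126
(7 - 10)a = 126 - 150
-3a = -24
a = 8, o = 15 - 8 = 7

Apples: 8, Oranges: 7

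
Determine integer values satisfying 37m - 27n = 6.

Step 1: Check solvability.
gcd(37, 27) = 1
Since 1 divides 6, solutions exist.

Step 2: Apply extended Euclidean algorithm to find gcd.
We find integers such that 37*x0 + 27*y0 = 1

Step 3: Scale the particular solution.
Multiply by 6/1 = 6:
m = -48, n = -66

Step 4: Verify.
37*(-48) - 27*(-66) = 6 = 6 ✓

m = -48, n = -66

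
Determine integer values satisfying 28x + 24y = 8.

Step 1: Check solvability.
gcd(28, 24) = 4
Since 4 divides 8, solutions exist.

Step 2: Apply extended Euclidean algorithm to find gcd.
We find integers such that 28*x0 + 24*y0 = 4

Step 3: Scale the particular solution.
Multiply by 8/4 = 2:
x = 2, y = -2

Step 4: Verify.
28*(2) + 24*(-2) = 8 = 8 ✓

x = 2, y = -2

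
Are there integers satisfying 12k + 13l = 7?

Step 1: Compute gcd(12, 13).
gcd(12, 13) = 1

Step 2: Check divisibility.
Does 1 divide 7? 7 = 1 x 7, so yes.

By the theorem on linear Diophantine equations, 12k + 13l = 7 has integer solutions if and only if gcd(12, 13) divides 7. Since 1 | 7, solutions exist.

Yes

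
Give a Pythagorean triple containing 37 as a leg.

We need the other leg and hypotenuse such that 37² + x² = c².
Take x = 684, c = 685: 37² + 684² = 1369 + 467856 = 469225 = 685² ✓
Triple: (37, 684, 685)

(37, 684, 685)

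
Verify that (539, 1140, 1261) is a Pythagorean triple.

Compute a² + b² = 539² + 1140² = 290521 + 1299600 = 1590121
Compute c² = 1261² = 1590121
Since 1590121 = 1590121, confirmed.

Yes, it is a Pythagorean triple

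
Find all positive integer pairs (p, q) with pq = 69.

The positive divisors of 69 are: 1, 3, 23, 69.
Each divisor d gives the pair (d, 69/d):
(1, 69), (3, 23), (23, 3), (69, 1)

(1, 69), (3, 23), (23, 3), (69, 1)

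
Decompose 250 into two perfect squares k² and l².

We need to find integers k, l > 0 such that k² + l² = 250.
Trying k = 5: l² = 250 - 5² = 250 - 25 = 225
l = 15
Check: 5² + 15² = 25 + 225 = 250 ✓

250 = 5² + 15²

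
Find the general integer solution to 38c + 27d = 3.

Step 1: Compute gcd(38, 27) = 1.
Since 1 divides 3, solutions exist.

Step 2: Find a particular solution using extended Euclidean algorithm.
We get c₀ = 15, d₀ = -21.
Check: 38*15 + 27*-21 = 3 = 3 ✓

Step 3: Write the general solution.
c = 15 + (27/1)t = 15 + 27t
d = -21 - (38/1)t = -21 - 38t
for any integer t.

c = 15 + 27t, d = -21 - 38t for integer t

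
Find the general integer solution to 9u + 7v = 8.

Step 1: Compute gcd(9, 7) = 1.
Since 1 divides 8, solutions exist.

Step 2: Find a particular solution using extended Euclidean algorithm.
We get u₀ = -24, v₀ = 32.
Check: 9*-24 + 7*32 = 8 = 8 ✓

Step 3: Write the general solution.
u = -24 + (7/1)t = -24 + 7t
v = 32 - (9/1)t = 32 - 9t
for any integer t.

u = -24 + 7t, v = 32 - 9t for integer t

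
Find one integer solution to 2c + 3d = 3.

Step 1: Check solvability.
gcd(2, 3) = 1
Since 1 divides 3, solutions exist.

Step 2: Apply extended Euclidean algorithm to find gcd.
We find integers such that 2*x0 + 3*y0 = 1

Step 3: Scale the particular solution.
Multiply by 3/1 = 3:
c = -3, d = 3

Step 4: Verify.
2*(-3) + 3*(3) = 3 = 3 ✓

c = -3, d = 3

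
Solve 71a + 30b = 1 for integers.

Step 1: Check solvability.
gcd(71, 30) = 1
Since 1 divides 1, solutions exist.

Step 2: Apply extended Euclidean algorithm to find gcd.
We find integers such that 71*x0 + 30*y0 = 1

Step 3: Scale the particular solution.
Multiply by 1/1 = 1:
a = 11, b = -26

Step 4: Verify.
71*(11) + 30*(-26) = 1 = 1 ✓

a = 11, b = -26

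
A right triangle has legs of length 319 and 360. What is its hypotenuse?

c² = a² + b² = 319² + 360² = 101761 + 129600 = 231361
c = 481

481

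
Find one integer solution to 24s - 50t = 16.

Step 1: Check solvability.
gcd(24, 50) = 2
Since 2 divides 16, solutions exist.

Step 2: Apply extended Euclidean algorithm to find gcd.
We find integers such that 24*x0 + 50*y0 = 2

Step 3: Scale the particular solution.
Multiply by 16/2 = 8:
s = -16, t = -8

Step 4: Verify.
24*(-16) - 50*(-8) = 16 = 16 ✓

s = -16, t = -8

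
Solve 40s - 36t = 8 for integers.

Step 1: Check solvability.
gcd(40, 36) = 4
Since 4 divides 8, solutions exist.

Step 2: Apply extended Euclidean algorithm to find gcd.
We find integers such that 40*x0 + 36*y0 = 4

Step 3: Scale the particular solution.
Multiply by 8/4 = 2:
s = 2, t = 2

Step 4: Verify.
40*(2) - 36*(2) = 8 = 8 ✓

s = 2, t = 2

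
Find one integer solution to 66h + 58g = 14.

Step 1: Check solvability.
gcd(66, 58) = 2
Since 2 divides 14, solutions exist.

Step 2: Apply extended Euclidean algorithm to find gcd.
We find integers such that 66*x0 + 58*y0 = 2

Step 3: Scale the particular solution.
Multiply by 14/2 = 7:
h = -49, g = 56

Step 4: Verify.
66*(-49) + 58*(56) = 14 = 14 ✓

h = -49, g = 56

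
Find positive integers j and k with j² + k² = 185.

We need to find integers j, k > 0 such that j² + k² = 185.
Trying j = 4: k² = 185 - 4² = 185 - 16 = 169
k = 13
Check: 4² + 13² = 16 + 169 = 185 ✓

185 = 4² + 13²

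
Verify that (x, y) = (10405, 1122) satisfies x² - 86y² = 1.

Compute x² = 10405² = 108264025
Compute 86y² = 86·1122² = 86·1258884 = 108264024
x² - 86y² = 108264025 - 108264024 = 1
Since this equals 1, (10405, 1122) is a solution.

Yes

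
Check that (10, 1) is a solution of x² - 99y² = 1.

Compute x² = 10² = 100
Compute 99y² = 99·1² = 99·1 = 99
x² - 99y² = 100 - 99 = 1
Since this equals 1, (10, 1) is a solution.

Yes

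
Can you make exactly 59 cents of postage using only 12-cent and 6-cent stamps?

We need non-negative x, y with 12x + 6y = 59.
gcd(12, 6) = 6, and 6 does not divide 59.
No integer solutions exist, so certainly no non-negative ones.

No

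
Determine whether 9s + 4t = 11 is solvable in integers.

Step 1: Compute gcd(9, 4).
gcd(9, 4) = 1

Step 2: Check divisibility.
Does 1 divide 11? 11 = 1 x 11, so yes.

By the theorem on linear Diophantine equations, 9s + 4t = 11 has integer solutions if and only if gcd(9, 4) divides 11. Since 1 | 11, solutions exist.

Yes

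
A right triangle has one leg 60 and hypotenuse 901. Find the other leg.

a² = c² - b² = 811801 - 3600 = 808201
a = 899

899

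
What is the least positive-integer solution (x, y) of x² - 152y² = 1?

We seek the smallest positive integers (x, y) with x² - 152y² = 1, i.e., x² = 152y² + 1.
Try successive y values:
y = 1: x² = 152·1² + 1 = 153, not a perfect square
y = 2: x² = 152·2² + 1 = 609, not a perfect square
y = 3: x² = 152·3² + 1 = 1369, x = 37 ✓

Verify: 37² - 152·3² = 1369 - 1368 = 1 ✓

x = 37, y = 3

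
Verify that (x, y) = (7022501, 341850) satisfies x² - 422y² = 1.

Compute x² = 7022501² = 49315520295001
Compute 422y² = 422·341850² = 422·116861422500 = 49315520295000
x² - 422y² = 49315520295001 - 49315520295000 = 1
Since this equals 1, (7022501, 341850) is a solution.

Yes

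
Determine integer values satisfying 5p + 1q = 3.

Step 1: Check solvability.
gcd(5, 1) = 1
Since 1 divides 3, solutions exist.

Step 2: Apply extended Euclidean algorithm to find gcd.
We find integers such that 5*x0 + 1*y0 = 1

Step 3: Scale the particular solution.
Multiply by 3/1 = 3:
p = 0, q = 3

Step 4: Verify.
5*(0) + 1*(3) = 3 = 3 ✓

p = 0, q = 3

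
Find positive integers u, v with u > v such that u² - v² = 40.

Factor: u² - v² = (u+v)(u-v) = 40.
We need two factors of 40 with the same parity.
Use u+v = 20 and u-v = 2 (product 20·2 = 40).
Adding: 2u = 22, so u = 11.
Subtracting: 2v = 18, so v = 9.
Check: 11² - 9² = 121 - 81 = 40 ✓

u = 11, v = 9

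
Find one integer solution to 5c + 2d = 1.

Step 1: Check solvability.
gcd(5, 2) = 1
Since 1 divides 1, solutions exist.

Step 2: Apply extended Euclidean algorithm to find gcd.
We find integers such that 5*x0 + 2*y0 = 1

Step 3: Scale the particular solution.
Multiply by 1/1 = 1:
c = 1, d = -2

Step 4: Verify.
5*(1) + 2*(-2) = 1 = 1 ✓

c = 1, d = -2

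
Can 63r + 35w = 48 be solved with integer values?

Step 1: Compute gcd(63, 35).
gcd(63, 35) = 7

Step 2: Check divisibility.
Does 7 divide 48? 48 = 7 x 6 + 6, so no.

By the theorem on linear Diophantine equations, 63r + 35w = 48 has integer solutions if and only if gcd(63, 35) divides 48. Since 7 does not divide 48, no solutions exist.

No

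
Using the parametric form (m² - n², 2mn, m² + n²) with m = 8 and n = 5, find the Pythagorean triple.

a = m² - n² = 64 - 25 = 39
b = 2mn = 2·8·5 = 80
c = m² + n² = 64 + 25 = 89
Verify: 39² + 80² = 1521 + 6400 = 7921 = 89² ✓

(39, 80, 89)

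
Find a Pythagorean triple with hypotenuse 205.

We need a² + b² = 205² = 42025.
Trying: 187² + 84² = 34969 + 7056 = 42025 ✓

(187, 84, 205)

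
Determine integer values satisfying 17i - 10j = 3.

Step 1: Check solvability.
gcd(17, 10) = 1
Since 1 divides 3, solutions exist.

Step 2: Apply extended Euclidean algorithm to find gcd.
We find integers such that 17*x0 + 10*y0 = 1

Step 3: Scale the particular solution.
Multiply by 3/1 = 3:
i = 9, j = 15

Step 4: Verify.
17*(9) - 10*(15) = 3 = 3 ✓

i = 9, j = 15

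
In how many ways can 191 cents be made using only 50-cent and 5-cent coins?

We need non-negative integers (x, y) with 50x + 5y = 191.
For each x from 0 to 3, check if (191 - 50x) is a non-negative multiple of 5.
Solutions (x, y): none
Count: 0

0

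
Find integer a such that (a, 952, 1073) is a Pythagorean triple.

a² = c² - b² = 1073² - 952² = 1151329 - 906304 = 245025
a = sqrt(245025) = 495

495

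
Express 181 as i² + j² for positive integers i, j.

We need to find integers i, j > 0 such that i² + j² = 181.
Trying i = 9: j² = 181 - 9² = 181 - 81 = 100
j = 10
Check: 9² + 10² = 81 + 100 = 181 ✓

181 = 9² + 10²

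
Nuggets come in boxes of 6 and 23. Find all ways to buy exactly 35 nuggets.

We need non-negative integers (x, y) with 6x + 23y = 35.
For each x in 0..5, check if 35 - 6x is a non-negative multiple of 23.
x = 2: 23y = 23, y = 1 ✓

(2 boxes of 6, 1 boxes of 23)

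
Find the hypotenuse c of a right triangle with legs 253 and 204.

c² = a² + b² = 253² + 204² = 64009 + 41616 = 105625
c = 325

325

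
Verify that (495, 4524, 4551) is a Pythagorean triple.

Compute a² + b² = 495² + 4524² = 245025 + 20466576 = 20711601
Compute c² = 4551² = 20711601
Since 20711601 = 20711601, confirmed.

Yes, it is a Pythagorean triple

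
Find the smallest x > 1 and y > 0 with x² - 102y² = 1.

We seek the smallest positive integers (x, y) with x² - 102y² = 1, i.e., x² = 102y² + 1.
Try successive y values:
y = 1: x² = 102·1² + 1 = 103, not a perfect square
y = 2: x² = 102·2² + 1 = 409, not a perfect square
y = 3: x² = 102·3² + 1 = 919, not a perfect square
... continuing the search (or via continued fractions) ...
y = 10: x² = 102·10² + 1 = 10201, x = 101 ✓

Verify: 101² - 102·10² = 10201 - 10200 = 1 ✓

x = 101, y = 10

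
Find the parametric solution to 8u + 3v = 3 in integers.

Step 1: Compute gcd(8, 3) = 1.
Since 1 divides 3, solutions exist.

Step 2: Find a particular solution using extended Euclidean algorithm.
We get u₀ = -3, v₀ = 9.
Check: 8*-3 + 3*9 = 3 = 3 ✓

Step 3: Write the general solution.
u = -3 + (3/1)t = -3 + 3t
v = 9 - (8/1)t = 9 - 8t
for any integer t.

u = -3 + 3t, v = 9 - 8t for integer t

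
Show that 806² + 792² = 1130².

Compute a² + b²:
806² + 792² = 649636 + 627264 = 1276900
Compute c²:
1130² = 1276900
Since 1276900 = 1276900, it is a Pythagorean triple.

Yes, it is a Pythagorean triple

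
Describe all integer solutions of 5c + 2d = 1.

Step 1: Compute gcd(5, 2) = 1.
Since 1 divides 1, solutions exist.

Step 2: Find a particular solution using extended Euclidean algorithm.
We get c₀ = 1, d₀ = -2.
Check: 5*1 + 2*-2 = 1 = 1 ✓

Step 3: Write the general solution.
c = 1 + (2/1)t = 1 + 2t
d = -2 - (5/1)t = -2 - 5t
for any integer t.

c = 1 + 2t, d = -2 - 5t for integer t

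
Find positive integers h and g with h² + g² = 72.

We need to find integers h, g > 0 such that h² + g² = 72.
Trying h = 6: g² = 72 - 6² = 72 - 36 = 36
g = 6
Check: 6² + 6² = 36 + 36 = 72 ✓

72 = 6² + 6²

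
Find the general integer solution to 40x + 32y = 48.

Step 1: Compute gcd(40, 32) = 8.
Since 8 divides 48, solutions exist.

Step 2: Find a particular solution using extended Euclidean algorithm.
We get x₀ = 6, y₀ = -6.
Check: 40*6 + 32*-6 = 48 = 48 ✓

Step 3: Write the general solution.
x = 6 + (32/8)t = 6 + 4t
y = -6 - (40/8)t = -6 - 5t
for any integer t.

x = 6 + 4t, y = -6 - 5t for integer t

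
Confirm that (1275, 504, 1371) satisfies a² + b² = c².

Compute a² + b² = 1275² + 504² = 1625625 + 254016 = 1879641
Compute c² = 1371² = 1879641
Since 1879641 = 1879641, confirmed.

Yes, it is a Pythagorean triple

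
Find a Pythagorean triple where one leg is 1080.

We need the other leg and hypotenuse such that 1080² + x² = c².
Take x = 2816, c = 3016: 1080² + 2816² = 1166400 + 7929856 = 9096256 = 3016² ✓
Triple: (1080, 2816, 3016)

(1080, 2816, 3016)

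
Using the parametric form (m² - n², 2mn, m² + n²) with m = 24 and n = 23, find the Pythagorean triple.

a = m² - n² = 24² - 23² = 576 - 529 = 47
b = 2mn = 2·24·23 = 1104
c = m² + n² = 576 + 529 = 1105
Verify: 47² + 1104² = 2209 + 1218816 = 1221025 = 1105² ✓

(47, 1104, 1105)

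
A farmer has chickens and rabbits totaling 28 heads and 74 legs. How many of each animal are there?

Let c = chickens, r = rabbits.
Heads: c + r = 28
Legs: 2c + 4r = 74
From the first equation, c = 28 - r. Substitute:
2(28 - r) + 4r = 74
56 + 2r = 74
r = (74 - 56)/2 = 9
c = 28 - 9 = 19

Chickens: 19, Rabbits: 9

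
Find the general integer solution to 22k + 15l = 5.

Step 1: Compute gcd(22, 15) = 1.
Since 1 divides 5, solutions exist.

Step 2: Find a particular solution using extended Euclidean algorithm.
We get k₀ = -10, l₀ = 15.
Check: 22*-10 + 15*15 = 5 = 5 ✓

Step 3: Write the general solution.
k = -10 + (15/1)t = -10 + 15t
l = 15 - (22/1)t = 15 - 22t
for any integer t.

k = -10 + 15t, l = 15 - 22t for integer t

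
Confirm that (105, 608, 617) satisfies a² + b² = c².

Compute a² + b² = 105² + 608² = 11025 + 369664 = 380689
Compute c² = 617² = 380689
Since 380689 = 380689, confirmed.

Yes, it is a Pythagorean triple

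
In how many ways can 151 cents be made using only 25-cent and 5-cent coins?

We need non-negative integers (x, y) with 25x + 5y = 151.
For each x from 0 to 6, check if (151 - 25x) is a non-negative multiple of 5.
Solutions (x, y): none
Count: 0

0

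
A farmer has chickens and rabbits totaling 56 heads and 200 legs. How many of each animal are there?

Let c = chickens, r = rabbits.
Heads: c + r = 56
Legs: 2c + 4r = 200
From the first equation, c = 56 - r. Substitute:
2(56 - r) + 4r = 200
112 + 2r = 200
r = (200 - 112)/2 = 44
c = 56 - 44 = 12

Chickens: 12, Rabbits: 44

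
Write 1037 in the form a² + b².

We need to find integers a, b > 0 such that a² + b² = 1037.
Trying a = 14: b² = 1037 - 14² = 1037 - 196 = 841
b = 29
Check: 14² + 29² = 196 + 841 = 1037 ✓

1037 = 14² + 29²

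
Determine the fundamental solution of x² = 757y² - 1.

We need x² = 757y² - 1. Try successive y:
y = 1: x² = 757·1² - 1 = 756, not a perfect square
y = 2: x² = 757·2² - 1 = 3027, not a perfect square
y = 3: x² = 757·3² - 1 = 6812, not a perfect square
...
y = 49769: x² = 757·49769² - 1 = 1875053694276 = 1369326² ✓
Check: 1369326² - 757·49769² = 1875053694276 - 1875053694277 = -1 ✓

x = 1369326, y = 49769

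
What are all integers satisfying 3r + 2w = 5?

Step 1: Compute gcd(3, 2) = 1.
Since 1 divides 5, solutions exist.

Step 2: Find a particular solution using extended Euclidean algorithm.
We get r₀ = 5, w₀ = -5.
Check: 3*5 + 2*-5 = 5 = 5 ✓

Step 3: Write the general solution.
r = 5 + (2/1)t = 5 + 2t
w = -5 - (3/1)t = -5 - 3t
for any integer t.

r = 5 + 2t, w = -5 - 3t for integer t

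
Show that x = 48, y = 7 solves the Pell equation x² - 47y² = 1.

Compute x² = 48² = 2304
Compute 47y² = 47·7² = 47·49 = 2303
x² - 47y² = 2304 - 2303 = 1
Since this equals 1, (48, 7) is a solution.

Yes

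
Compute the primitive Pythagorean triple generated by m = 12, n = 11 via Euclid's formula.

a = m² - n² = 144 - 121 = 23
b = 2mn = 2·12·11 = 264
c = m² + n² = 144 + 121 = 265
Verify: 23² + 264² = 529 + 69696 = 70225 = 265² ✓

(23, 264, 265)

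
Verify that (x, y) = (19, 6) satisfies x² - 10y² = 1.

Compute x² = 19² = 361
Compute 10y² = 10·6² = 10·36 = 360
x² - 10y² = 361 - 360 = 1
Since this equals 1, (19, 6) is a solution.

Yes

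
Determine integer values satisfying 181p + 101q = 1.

Step 1: Check solvability.
gcd(181, 101) = 1
Since 1 divides 1, solutions exist.

Step 2: Apply extended Euclidean algorithm to find gcd.
We find integers such that 181*x0 + 101*y0 = 1

Step 3: Scale the particular solution.
Multiply by 1/1 = 1:
p = 24, q = -43

Step 4: Verify.
181*(24) + 101*(-43) = 1 = 1 ✓

p = 24, q = -43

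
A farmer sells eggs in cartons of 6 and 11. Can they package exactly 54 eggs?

We need non-negative a, b with 6a + 11b = 54.
gcd(6, 11) = 1 divides 54.
Try a = 9: 11b = 54 - 54 = 0, so b = 0.
One way: 9 cartons of 6 and 0 cartons of 11.

Yes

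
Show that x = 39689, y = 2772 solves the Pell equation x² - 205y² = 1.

Compute x² = 39689² = 1575216721
Compute 205y² = 205·2772² = 205·7683984 = 1575216720
x² - 205y² = 1575216721 - 1575216720 = 1
Since this equals 1, (39689, 2772) is a solution.

Yes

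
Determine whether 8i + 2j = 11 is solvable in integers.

Step 1: Compute gcd(8, 2).
gcd(8, 2) = 2

Step 2: Check divisibility.
Does 2 divide 11? 11 = 2 x 5 + 1, so no.

By the theorem on linear Diophantine equations, 8i + 2j = 11 has integer solutions if and only if gcd(8, 2) divides 11. Since 2 does not divide 11, no solutions exist.

No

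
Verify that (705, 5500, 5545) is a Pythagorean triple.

Compute a² + b² = 705² + 5500² = 497025 + 30250000 = 30747025
Compute c² = 5545² = 30747025
Since 30747025 = 30747025, confirmed.

Yes, it is a Pythagorean triple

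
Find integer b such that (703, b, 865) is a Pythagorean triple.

b² = c² - a² = 865² - 703² = 748225 - 494209 = 254016
b = sqrt(254016) = 504

504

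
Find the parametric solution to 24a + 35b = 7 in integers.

Step 1: Compute gcd(24, 35) = 1.
Since 1 divides 7, solutions exist.

Step 2: Find a particular solution using extended Euclidean algorithm.
We get a₀ = -112, b₀ = 77.
Check: 24*-112 + 35*77 = 7 = 7 ✓

Step 3: Write the general solution.
a = -112 + (35/1)t = -112 + 35t
b = 77 - (24/1)t = 77 - 24t
for any integer t.

a = -112 + 35t, b = 77 - 24t for integer t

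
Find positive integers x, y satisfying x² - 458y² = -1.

We need x² = 458y² - 1. Try successive y:
y = 1: x² = 458·1² - 1 = 457, not a perfect square
y = 2: x² = 458·2² - 1 = 1831, not a perfect square
y = 3: x² = 458·3² - 1 = 4121, not a perfect square
...
y = 5: x² = 458·5² - 1 = 11449 = 107² ✓
Check: 107² - 458·5² = 11449 - 11450 = -1 ✓

x = 107, y = 5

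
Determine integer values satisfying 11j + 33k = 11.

Step 1: Check solvability.
gcd(11, 33) = 11
Since 11 divides 11, solutions exist.

Step 2: Apply extended Euclidean algorithm to find gcd.
We find integers such that 11*x0 + 33*y0 = 11

Step 3: Scale the particular solution.
Multiply by 11/11 = 1:
j = 1, k = 0

Step 4: Verify.
11*(1) + 33*(0) = 11 = 11 ✓

j = 1, k = 0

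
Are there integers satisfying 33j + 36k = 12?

Step 1: Compute gcd(33, 36).
gcd(33, 36) = 3

Step 2: Check divisibility.
Does 3 divide 12? 12 = 3 x 4, so yes.

By the theorem on linear Diophantine equations, 33j + 36k = 12 has integer solutions if and only if gcd(33, 36) divides 12. Since 3 | 12, solutions exist.

Yes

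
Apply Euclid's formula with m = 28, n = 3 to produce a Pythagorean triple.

a = m² - n² = 28² - 3² = 784 - 9 = 775
b = 2mn = 2·28·3 = 168
c = m² + n² = 784 + 9 = 793
Verify: 775² + 168² = 600625 + 28224 = 628849 = 793² ✓

(775, 168, 793)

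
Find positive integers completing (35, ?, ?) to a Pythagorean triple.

We need the other leg and hypotenuse such that 35² + x² = c².
Take x = 12, c = 37: 35² + 12² = 1225 + 144 = 1369 = 37² ✓
Triple: (35, 12, 37)

(35, 12, 37)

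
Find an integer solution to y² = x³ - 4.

Try small integer x values and check whether x³ - 4 is a perfect square.
x = 2: x³ - 4 = 2³ - 4 = 8 - 4 = 4
Is 4 a perfect square? 2² = 4 ✓
So (x, y) = (2, -2) is a solution.

x = 2, y = -2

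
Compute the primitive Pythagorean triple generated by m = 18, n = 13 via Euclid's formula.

a = m² - n² = 18² - 13² = 324 - 169 = 155
b = 2mn = 2·18·13 = 468
c = m² + n² = 324 + 169 = 493
Verify: 155² + 468² = 24025 + 219024 = 243049 = 493² ✓

(155, 468, 493)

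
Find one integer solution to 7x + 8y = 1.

Step 1: Check solvability.
gcd(7, 8) = 1
Since 1 divides 1, solutions exist.

Step 2: Apply extended Euclidean algorithm to find gcd.
We find integers such that 7*x0 + 8*y0 = 1

Step 3: Scale the particular solution.
Multiply by 1/1 = 1:
x = -1, y = 1

Step 4: Verify.
7*(-1) + 8*(1) = 1 = 1 ✓

x = -1, y = 1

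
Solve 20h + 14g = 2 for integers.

Step 1: Check solvability.
gcd(20, 14) = 2
Since 2 divides 2, solutions exist.

Step 2: Apply extended Euclidean algorithm to find gcd.
We find integers such that 20*x0 + 14*y0 = 2

Step 3: Scale the particular solution.
Multiply by 2/2 = 1:
h = -2, g = 3

Step 4: Verify.
20*(-2) + 14*(3) = 2 = 2 ✓

h = -2, g = 3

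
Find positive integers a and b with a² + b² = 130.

We need to find integers a, b > 0 such that a² + b² = 130.
Trying a = 3: b² = 130 - 3² = 130 - 9 = 121
b = 11
Check: 3² + 11² = 9 + 121 = 130 ✓

130 = 3² + 11²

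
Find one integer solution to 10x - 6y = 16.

Step 1: Check solvability.
gcd(10, 6) = 2
Since 2 divides 16, solutions exist.

Step 2: Apply extended Euclidean algorithm to find gcd.
We find integers such that 10*x0 + 6*y0 = 2

Step 3: Scale the particular solution.
Multiply by 16/2 = 8:
x = -8, y = -16

Step 4: Verify.
10*(-8) - 6*(-16) = 16 = 16 ✓

x = -8, y = -16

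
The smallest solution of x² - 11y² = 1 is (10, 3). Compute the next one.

Solutions to x² - Dy² = 1 are generated by powers of (x₀ + y₀√D).
The next solution satisfies x₁ + y₁√11 = (x₀ + y₀√11)², giving:
x₁ = x₀² + 11y₀² = 10² + 11·3² = 100 + 99 = 199
y₁ = 2x₀y₀ = 2·10·3 = 60

Verify: 199² - 11·60² = 39601 - 39600 = 1 ✓

x = 199, y = 60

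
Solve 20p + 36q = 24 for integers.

Step 1: Check solvability.
gcd(20, 36) = 4
Since 4 divides 24, solutions exist.

Step 2: Apply extended Euclidean algorithm to find gcd.
We find integers such that 20*x0 + 36*y0 = 4

Step 3: Scale the particular solution.
Multiply by 24/4 = 6:
p = 12, q = -6

Step 4: Verify.
20*(12) + 36*(-6) = 24 = 24 ✓

p = 12, q = -6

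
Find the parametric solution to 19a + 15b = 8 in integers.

Step 1: Compute gcd(19, 15) = 1.
Since 1 divides 8, solutions exist.

Step 2: Find a particular solution using extended Euclidean algorithm.
We get a₀ = 32, b₀ = -40.
Check: 19*32 + 15*-40 = 8 = 8 ✓

Step 3: Write the general solution.
a = 32 + (15/1)t = 32 + 15t
b = -40 - (19/1)t = -40 - 19t
for any integer t.

a = 32 + 15t, b = -40 - 19t for integer t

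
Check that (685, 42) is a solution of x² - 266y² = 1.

Compute x² = 685² = 469225
Compute 266y² = 266·42² = 266·1764 = 469224
x² - 266y² = 469225 - 469224 = 1
Since this equals 1, (685, 42) is a solution.

Yes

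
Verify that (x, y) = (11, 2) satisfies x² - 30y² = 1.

Compute x² = 11² = 121
Compute 30y² = 30·2² = 30·4 = 120
x² - 30y² = 121 - 120 = 1
Since this equals 1, (11, 2) is a solution.

Yes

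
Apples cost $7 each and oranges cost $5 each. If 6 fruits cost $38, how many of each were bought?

Let a = apples, o = oranges.
a + o = 6
7a + 5o = 38
Substitute o = 6 - a:
7a + 5(6 - a) = 38
(7 - 5)a = 38 - 30
2a = 8
a = 4, o = 6 - 4 = 2

Apples: 4, Oranges: 2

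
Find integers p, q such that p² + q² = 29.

We need to find integers p, q > 0 such that p² + q² = 29.
Trying p = 2: q² = 29 - 2² = 29 - 4 = 25
q = 5
Check: 2² + 5² = 4 + 25 = 29 ✓

29 = 2² + 5²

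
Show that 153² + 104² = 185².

Compute a² + b² = 153² + 104² = 23409 + 10816 = 34225
Compute c² = 185² = 34225
Since 34225 = 34225, confirmed.

Yes, it is a Pythagorean triple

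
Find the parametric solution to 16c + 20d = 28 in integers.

Step 1: Compute gcd(16, 20) = 4.
Since 4 divides 28, solutions exist.

Step 2: Find a particular solution using extended Euclidean algorithm.
We get c₀ = -7, d₀ = 7.
Check: 16*-7 + 20*7 = 28 = 28 ✓

Step 3: Write the general solution.
c = -7 + (20/4)t = -7 + 5t
d = 7 - (16/4)t = 7 - 4t
for any integer t.

c = -7 + 5t, d = 7 - 4t for integer t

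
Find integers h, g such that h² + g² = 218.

We need to find integers h, g > 0 such that h² + g² = 218.
Trying h = 7: g² = 218 - 7² = 218 - 49 = 169
g = 13
Check: 7² + 13² = 49 + 169 = 218 ✓

218 = 7² + 13²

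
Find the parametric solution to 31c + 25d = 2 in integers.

Step 1: Compute gcd(31, 25) = 1.
Since 1 divides 2, solutions exist.

Step 2: Find a particular solution using extended Euclidean algorithm.
We get c₀ = -8, d₀ = 10.
Check: 31*-8 + 25*10 = 2 = 2 ✓

Step 3: Write the general solution.
c = -8 + (25/1)t = -8 + 25t
d = 10 - (31/1)t = 10 - 31t
for any integer t.

c = -8 + 25t, d = 10 - 31t for integer t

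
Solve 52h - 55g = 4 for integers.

Step 1: Check solvability.
gcd(52, 55) = 1
Since 1 divides 4, solutions exist.

Step 2: Apply extended Euclidean algorithm to find gcd.
We find integers such that 52*x0 + 55*y0 = 1

Step 3: Scale the particular solution.
Multiply by 4/1 = 4:
h = 72, g = 68

Step 4: Verify.
52*(72) - 55*(68) = 4 = 4 ✓

h = 72, g = 68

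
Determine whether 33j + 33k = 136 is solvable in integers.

Step 1: Compute gcd(33, 33).
gcd(33, 33) = 33

Step 2: Check divisibility.
Does 33 divide 136? 136 = 33 x 4 + 4, so no.

By the theorem on linear Diophantine equations, 33j + 33k = 136 has integer solutions if and only if gcd(33, 33) divides 136. Since 33 does not divide 136, no solutions exist.

No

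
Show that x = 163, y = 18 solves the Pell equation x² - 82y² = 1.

Compute x² = 163² = 26569
Compute 82y² = 82·18² = 82·324 = 26568
x² - 82y² = 26569 - 26568 = 1
Since this equals 1, (163, 18) is a solution.

Yes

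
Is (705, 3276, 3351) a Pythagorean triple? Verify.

Compute a² + b² = 705² + 3276² = 497025 + 10732176 = 11229201
Compute c² = 3351² = 11229201
Since 11229201 = 11229201, confirmed.

Yes, it is a Pythagorean triple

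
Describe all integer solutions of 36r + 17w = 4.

Step 1: Compute gcd(36, 17) = 1.
Since 1 divides 4, solutions exist.

Step 2: Find a particular solution using extended Euclidean algorithm.
We get r₀ = -32, w₀ = 68.
Check: 36*-32 + 17*68 = 4 = 4 ✓

Step 3: Write the general solution.
r = -32 + (17/1)t = -32 + 17t
w = 68 - (36/1)t = 68 - 36t
for any integer t.

r = -32 + 17t, w = 68 - 36t for integer t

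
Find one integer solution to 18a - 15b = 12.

Step 1: Check solvability.
gcd(18, 15) = 3
Since 3 divides 12, solutions exist.

Step 2: Apply extended Euclidean algorithm to find gcd.
We find integers such that 18*x0 + 15*y0 = 3

Step 3: Scale the particular solution.
Multiply by 12/3 = 4:
a = 4, b = 4

Step 4: Verify.
18*(4) - 15*(4) = 12 = 12 ✓

a = 4, b = 4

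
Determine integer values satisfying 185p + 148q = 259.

Step 1: Check solvability.
gcd(185, 148) = 37
Since 37 divides 259, solutions exist.

Step 2: Apply extended Euclidean algorithm to find gcd.
We find integers such that 185*x0 + 148*y0 = 37

Step 3: Scale the particular solution.
Multiply by 259/37 = 7:
p = 7, q = -7

Step 4: Verify.
185*(7) + 148*(-7) = 259 = 259 ✓

p = 7, q = -7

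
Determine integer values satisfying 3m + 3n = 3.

Step 1: Check solvability.
gcd(3, 3) = 3
Since 3 divides 3, solutions exist.

Step 2: Apply extended Euclidean algorithm to find gcd.
We find integers such that 3*x0 + 3*y0 = 3

Step 3: Scale the particular solution.
Multiply by 3/3 = 1:
m = 0, n = 1

Step 4: Verify.
3*(0) + 3*(1) = 3 = 3 ✓

m = 0, n = 1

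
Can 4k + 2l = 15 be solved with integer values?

Step 1: Compute gcd(4, 2).
gcd(4, 2) = 2

Step 2: Check divisibility.
Does 2 divide 15? 15 = 2 x 7 + 1, so no.

By the theorem on linear Diophantine equations, 4k + 2l = 15 has integer solutions if and only if gcd(4, 2) divides 15. Since 2 does not divide 15, no solutions exist.

No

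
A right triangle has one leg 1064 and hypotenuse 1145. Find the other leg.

a² = c² - b² = 1311025 - 1132096 = 178929
a = 423

423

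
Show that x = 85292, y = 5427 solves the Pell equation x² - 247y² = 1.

Compute x² = 85292² = 7274725264
Compute 247y² = 247·5427² = 247·29452329 = 7274725263
x² - 247y² = 7274725264 - 7274725263 = 1
Since this equals 1, (85292, 5427) is a solution.

Yes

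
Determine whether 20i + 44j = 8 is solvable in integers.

Step 1: Compute gcd(20, 44).
gcd(20, 44) = 4

Step 2: Check divisibility.
Does 4 divide 8? 8 = 4 x 2, so yes.

By the theorem on linear Diophantine equations, 20i + 44j = 8 has integer solutions if and only if gcd(20, 44) divides 8. Since 4 | 8, solutions exist.

Yes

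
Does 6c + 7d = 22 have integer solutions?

Step 1: Compute gcd(6, 7).
gcd(6, 7) = 1

Step 2: Check divisibility.
Does 1 divide 22? 22 = 1 x 22, so yes.

By the theorem on linear Diophantine equations, 6c + 7d = 22 has integer solutions if and only if gcd(6, 7) divides 22. Since 1 | 22, solutions exist.

Yes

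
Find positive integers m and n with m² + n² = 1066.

We need to find integers m, n > 0 such that m² + n² = 1066.
Trying m = 15: n² = 1066 - 15² = 1066 - 225 = 841
n = 29
Check: 15² + 29² = 225 + 841 = 1066 ✓

1066 = 15² + 29²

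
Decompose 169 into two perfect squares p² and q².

We need to find integers p, q > 0 such that p² + q² = 169.
Trying p = 5: q² = 169 - 5² = 169 - 25 = 144
q = 12
Check: 5² + 12² = 25 + 144 = 169 ✓

169 = 5² + 12²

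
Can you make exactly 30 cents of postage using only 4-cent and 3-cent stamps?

We need non-negative x, y with 4x + 3y = 30.
gcd(4, 3) = 1 divides 30, so integer solutions exist.
Search for a non-negative one: x = 0 gives 3y = 30 - 0 = 30, so y = 10.
Check: 4·0 + 3·10 = 30 ✓

Yes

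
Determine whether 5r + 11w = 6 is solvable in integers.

Step 1: Compute gcd(5, 11).
gcd(5, 11) = 1

Step 2: Check divisibility.
Does 1 divide 6? 6 = 1 x 6, so yes.

By the theorem on linear Diophantine equations, 5r + 11w = 6 has integer solutions if and only if gcd(5, 11) divides 6. Since 1 | 6, solutions exist.

Yes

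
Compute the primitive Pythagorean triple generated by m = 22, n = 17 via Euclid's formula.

a = m² - n² = 484 - 289 = 195
b = 2mn = 2·22·17 = 748
c = m² + n² = 484 + 289 = 773
Verify: 195² + 748² = 38025 + 559504 = 597529 = 773² ✓

(195, 748, 773)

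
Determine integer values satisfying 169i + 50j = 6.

Step 1: Check solvability.
gcd(169, 50) = 1
Since 1 divides 6, solutions exist.

Step 2: Apply extended Euclidean algorithm to find gcd.
We find integers such that 169*x0 + 50*y0 = 1

Step 3: Scale the particular solution.
Multiply by 6/1 = 6:
i = -126, j = 426

Step 4: Verify.
169*(-126) + 50*(426) = 6 = 6 ✓

i = -126, j = 426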